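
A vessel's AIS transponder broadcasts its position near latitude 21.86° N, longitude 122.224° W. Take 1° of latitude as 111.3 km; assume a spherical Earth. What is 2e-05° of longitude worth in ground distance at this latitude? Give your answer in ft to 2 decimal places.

6.78 ft

At 21.86° a degree of longitude is 111300 × cos 21.86° ≈ 103297 m, so 2e-05° corresponds to 2.06594 m.
Converting: 2.06594 m × 3.2808 ft/m ≈ 6.778 ft.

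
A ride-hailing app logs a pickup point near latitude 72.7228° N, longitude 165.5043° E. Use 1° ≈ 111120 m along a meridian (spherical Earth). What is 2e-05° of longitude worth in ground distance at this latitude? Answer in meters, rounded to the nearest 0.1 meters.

0.7 meters

2e-05° of longitude at 72.7228° is 2e-05 × 111120 × cos 72.7228° ≈ 2e-05 × 33002.1 = 0.660042 m.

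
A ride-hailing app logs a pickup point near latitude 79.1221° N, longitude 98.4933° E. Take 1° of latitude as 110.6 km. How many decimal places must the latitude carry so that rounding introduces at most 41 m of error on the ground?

One degree of latitude covers 110600 m.
With N decimal places the half-ulp bound is 0.5·10⁻ᴺ°, or 0.5·10⁻ᴺ × 110600 m on the ground.
Setting 55300 × 10⁻ᴺ ≤ 41 gives 10ᴺ ≥ 1349, i.e. N ≥ 3.13.
So 4 decimal places suffice (5.53 m); 3 would allow up to 55.3 m.

4 decimal places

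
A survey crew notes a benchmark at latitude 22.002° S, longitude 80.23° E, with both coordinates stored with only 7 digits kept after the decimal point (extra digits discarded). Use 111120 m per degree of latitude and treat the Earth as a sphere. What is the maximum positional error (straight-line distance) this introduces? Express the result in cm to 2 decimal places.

1.52 cm

Truncating at 7 decimal places can drop up to a full unit in the last place, so each coordinate may be off by as much as 1e-07°.
N–S: 1e-07° × 111120 m/° = 0.011112 m.
Longitude error → 1e-07 × 111120 × cos 22.002° = 1e-07 × 111120 × 0.9272 ≈ 0.0103027 m.
Worst case both components are at the extreme and orthogonal: √(0.011112² + 0.0103027²) ≈ 0.0151533 m.
That is 0.0151533 m = 1.5153 cm.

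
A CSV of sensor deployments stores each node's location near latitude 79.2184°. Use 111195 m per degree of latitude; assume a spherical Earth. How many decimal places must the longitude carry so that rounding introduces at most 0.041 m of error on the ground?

At 79.2184° one degree of longitude covers 111195 × cos 79.2184° ≈ 111195 × 0.1871 ≈ 20800.8 m.
With N decimal places the half-ulp bound is 0.5·10⁻ᴺ°, or 0.5·10⁻ᴺ × 20800.8 m on the ground.
Setting 10400.4 × 10⁻ᴺ ≤ 0.041 gives 10ᴺ ≥ 2.537e+05, i.e. N ≥ 5.40.
At 5 places the error can reach 0.104 m, but 6 places keeps it to 0.0104 m.

6 decimal places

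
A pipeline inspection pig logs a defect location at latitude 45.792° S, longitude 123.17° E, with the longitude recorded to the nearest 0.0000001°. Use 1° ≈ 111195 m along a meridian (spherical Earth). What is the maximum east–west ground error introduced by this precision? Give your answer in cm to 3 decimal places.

0.388 cm

Rounding to 7 decimal places leaves the longitude within ±5e-08° of the true value.
One degree of longitude at 45.792° is 111195 × cos 45.792° ≈ 111195 × 0.6973 = 77532.4 m.
Maximum E–W displacement: 5e-08 × 77532.4 = 0.00387662 m.
That is 0.00387662 m = 0.38766 cm.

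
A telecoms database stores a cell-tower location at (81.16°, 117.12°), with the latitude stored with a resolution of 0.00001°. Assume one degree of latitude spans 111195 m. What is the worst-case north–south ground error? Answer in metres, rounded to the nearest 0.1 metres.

With a 0.00001° grid the true value lies within half a step, ±0.00001°/2 = ±5e-06°, of the stored one.
So the N–S error is at most 5e-06 × 111195 = 0.555975 m.

0.6 metres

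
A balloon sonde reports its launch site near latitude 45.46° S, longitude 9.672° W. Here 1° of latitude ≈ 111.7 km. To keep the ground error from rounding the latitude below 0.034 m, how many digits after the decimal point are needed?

7 decimal places

One degree of latitude covers 111700 m.
N decimal places → at most half a unit in the last place, 0.5 × 10⁻ᴺ° = 111700/2 × 10⁻ᴺ m.
Need 0.5 × 111700 × 10⁻ᴺ ≤ 0.034 → 10⁻ᴺ ≤ 6.088e-07, so N ≥ 6.22.
N = 6 would give 0.0558 m (too coarse); N = 7 gives 0.00558 m ≤ 0.034 m.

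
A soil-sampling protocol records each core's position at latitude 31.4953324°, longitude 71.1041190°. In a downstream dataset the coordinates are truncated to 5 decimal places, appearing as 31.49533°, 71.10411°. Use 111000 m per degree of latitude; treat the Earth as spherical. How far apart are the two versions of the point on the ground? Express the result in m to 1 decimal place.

The latitude changed by +0.0000024° and the longitude by +0.0000090°.
N–S: 0.0000024° × 111000 m/° = 0.2664 m.
E–W at 31.4953°: 0.0000090° × 111000 × cos 31.4953° = 0.0000090 × 111000 × 0.8527 ≈ 0.85183 m.
Hypotenuse of the two orthogonal shifts: √(0.2664² + 0.85183²) = 0.892515 m.

0.9 m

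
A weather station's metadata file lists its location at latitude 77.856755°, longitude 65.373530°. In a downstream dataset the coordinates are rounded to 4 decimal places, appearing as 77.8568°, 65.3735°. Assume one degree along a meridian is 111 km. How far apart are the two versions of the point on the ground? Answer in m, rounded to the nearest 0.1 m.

5.0 m

The latitude changed by -0.000045° and the longitude by +0.000030°.
North–south shift: -0.000045 × 111000 = -4.995 m.
E–W at 77.8568°: 0.000030° × 111000 × cos 77.8568° = 0.000030 × 111000 × 0.2104 ≈ 0.700485 m.
Distance: √(4.995² + 0.700485²) ≈ 5.04388 m.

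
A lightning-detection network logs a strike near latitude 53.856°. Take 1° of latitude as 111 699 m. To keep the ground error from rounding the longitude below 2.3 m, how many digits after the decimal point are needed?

At 53.856° one degree of longitude covers 111699 × cos 53.856° ≈ 111699 × 0.5898 ≈ 65881.9 m.
Rounding to N decimal places gives at most 0.5 × 10⁻ᴺ degrees of error, i.e. 0.5 × 10⁻ᴺ × 65881.9 m.
Setting 32941 × 10⁻ᴺ ≤ 2.3 gives 10ᴺ ≥ 1.432e+04, i.e. N ≥ 4.16.
So 5 decimal places suffice (0.329 m); 4 would allow up to 3.29 m.

5 decimal places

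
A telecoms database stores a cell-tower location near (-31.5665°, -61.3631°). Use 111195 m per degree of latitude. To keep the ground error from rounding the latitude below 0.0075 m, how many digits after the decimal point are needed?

7

One degree of latitude covers 111195 m.
With N decimal places the half-ulp bound is 0.5·10⁻ᴺ°, or 0.5·10⁻ᴺ × 111195 m on the ground.
Need 0.5 × 111195 × 10⁻ᴺ ≤ 0.0075 → 10⁻ᴺ ≤ 1.349e-07, so N ≥ 6.87.
So 7 decimal places suffice (0.00556 m); 6 would allow up to 0.0556 m.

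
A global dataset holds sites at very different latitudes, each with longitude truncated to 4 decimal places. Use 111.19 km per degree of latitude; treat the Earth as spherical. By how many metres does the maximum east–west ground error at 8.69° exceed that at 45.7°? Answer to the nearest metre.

3 metres

Truncating at 4 decimal places can drop up to a full unit in the last place, so the longitude may be off by as much as 0.0001°.
At 8.69°: 0.0001° × 111190 × cos 8.69° = 0.0001 × 111190 × 0.9885 ≈ 10.991 m.
At 45.7°: 0.0001° × 111190 × cos 45.7° = 0.0001 × 111190 × 0.6984 ≈ 7.7657 m.
Difference: 10.991 − 7.7657 = 3.2257 m.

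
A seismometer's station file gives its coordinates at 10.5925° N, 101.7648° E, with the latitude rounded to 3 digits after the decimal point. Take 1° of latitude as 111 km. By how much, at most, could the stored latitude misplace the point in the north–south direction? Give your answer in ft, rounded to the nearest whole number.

182 ft

Rounding to 3 decimal places leaves the latitude within ±0.0005° of the true value.
Along the meridian that is 0.0005° × 111000 m/° = 55.5 m.
In feet: 55.5 m ÷ 0.3048 ≈ 182.09 ft.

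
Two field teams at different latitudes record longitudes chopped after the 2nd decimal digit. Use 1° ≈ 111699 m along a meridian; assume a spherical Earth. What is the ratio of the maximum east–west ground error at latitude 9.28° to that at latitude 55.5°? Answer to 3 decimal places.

Truncating at 2 decimal places can drop up to a full unit in the last place, so the longitude may be off by as much as 0.01°.
At 9.28°: 0.01° × 111699 × cos 9.28° = 0.01 × 111699 × 0.9869 ≈ 1102.4 m.
Error at 55.5° = 0.01° × 111699 × cos 55.5° ≈ 1117 × 0.5664 = 632.67 m.
Ratio: 1102.4 / 632.67 = cos 9.28° / cos 55.5° ≈ 1.7424.

1.742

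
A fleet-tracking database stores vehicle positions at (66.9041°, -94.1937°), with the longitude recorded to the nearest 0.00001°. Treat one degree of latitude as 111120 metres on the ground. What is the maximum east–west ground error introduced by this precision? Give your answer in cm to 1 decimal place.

21.8 cm

Rounding to 5 decimal places leaves the longitude within ±5e-06° of the true value.
Parallels shrink by cos φ, so at 66.9041° a degree of longitude is 111120 × 0.3923 ≈ 43589.2 m.
Maximum E–W displacement: 5e-06 × 43589.2 = 0.217946 m.
That is 0.217946 m = 21.795 cm.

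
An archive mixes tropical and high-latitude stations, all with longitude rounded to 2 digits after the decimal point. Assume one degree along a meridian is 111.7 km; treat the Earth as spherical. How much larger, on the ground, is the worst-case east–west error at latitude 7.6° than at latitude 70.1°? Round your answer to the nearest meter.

363 meters

Rounding to 2 decimal places leaves the longitude within ±0.005° of the true value.
Error at 7.6° = 0.005° × 111700 × cos 7.6° ≈ 558.5 × 0.9912 = 553.59 m.
Error at 70.1° = 0.005° × 111700 × cos 70.1° ≈ 558.5 × 0.3404 = 190.1 m.
Difference: 553.59 − 190.1 = 363.49 m.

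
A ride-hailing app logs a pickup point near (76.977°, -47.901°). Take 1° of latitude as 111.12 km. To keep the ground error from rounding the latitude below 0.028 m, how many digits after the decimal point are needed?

One degree of latitude covers 111120 m.
With N decimal places the half-ulp bound is 0.5·10⁻ᴺ°, or 0.5·10⁻ᴺ × 111120 m on the ground.
Need 0.5 × 111120 × 10⁻ᴺ ≤ 0.028 → 10⁻ᴺ ≤ 5.040e-07, so N ≥ 6.30.
So 7 decimal places suffice (0.00556 m); 6 would allow up to 0.0556 m.

7 decimal places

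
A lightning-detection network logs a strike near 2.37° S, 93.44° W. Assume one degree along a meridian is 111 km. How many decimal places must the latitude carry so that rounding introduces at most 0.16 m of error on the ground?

One degree of latitude covers 111000 m.
N decimal places → at most half a unit in the last place, 0.5 × 10⁻ᴺ° = 111000/2 × 10⁻ᴺ m.
Setting 55500 × 10⁻ᴺ ≤ 0.16 gives 10ᴺ ≥ 3.469e+05, i.e. N ≥ 5.54.
At 5 places the error can reach 0.555 m, but 6 places keeps it to 0.0555 m.

6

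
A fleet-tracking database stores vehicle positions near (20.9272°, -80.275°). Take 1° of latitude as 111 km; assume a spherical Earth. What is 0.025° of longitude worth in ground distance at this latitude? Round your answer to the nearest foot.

8504 feet

At 20.9272° a degree of longitude is 111000 × cos 20.9272° ≈ 103678 m, so 0.025° corresponds to 2591.95 m.
In feet: 2591.95 m ÷ 0.3048 ≈ 8503.8 ft.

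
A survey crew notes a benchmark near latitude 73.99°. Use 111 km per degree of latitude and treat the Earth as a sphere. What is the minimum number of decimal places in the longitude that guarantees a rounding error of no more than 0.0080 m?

At 73.99° one degree of longitude covers 111000 × cos 73.99° ≈ 111000 × 0.2758 ≈ 30614.4 m.
With N decimal places the half-ulp bound is 0.5·10⁻ᴺ°, or 0.5·10⁻ᴺ × 30614.4 m on the ground.
Setting 15307.2 × 10⁻ᴺ ≤ 0.0080 gives 10ᴺ ≥ 1.913e+06, i.e. N ≥ 6.28.
At 6 places the error can reach 0.0153 m, but 7 places keeps it to 0.00153 m.

7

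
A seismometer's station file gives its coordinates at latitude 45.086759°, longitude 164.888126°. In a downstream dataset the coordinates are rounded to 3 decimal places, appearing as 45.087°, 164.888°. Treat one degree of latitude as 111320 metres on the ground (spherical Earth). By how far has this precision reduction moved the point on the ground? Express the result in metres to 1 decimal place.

Δlat = 45.086759 − 45.087 = -0.000241°; Δlon = 164.888126 − 164.888 = +0.000126°.
N–S: -0.000241° × 111320 m/° = -26.8281 m.
E–W at 45.087°: 0.000126° × 111320 × cos 45.087° = 0.000126 × 111320 × 0.7060 ≈ 9.90303 m.
Hypotenuse of the two orthogonal shifts: √(26.8281² + 9.90303²) = 28.5975 m.

28.6 metres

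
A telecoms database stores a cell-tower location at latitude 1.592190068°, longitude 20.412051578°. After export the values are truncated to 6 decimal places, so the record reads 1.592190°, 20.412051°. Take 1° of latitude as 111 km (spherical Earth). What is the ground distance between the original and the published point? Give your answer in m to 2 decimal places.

0.06 m

The latitude changed by +0.000000068° and the longitude by +0.000000578°.
North–south shift: 0.000000068 × 111000 = 0.007548 m.
East–west at this latitude: 0.000000578° × 111000 × cos 1.59219° ≈ 0.000000578 × 110957 = 0.0641332 m.
Combined displacement = (0.007548² + 0.0641332²)^½ ≈ 0.0645759 m.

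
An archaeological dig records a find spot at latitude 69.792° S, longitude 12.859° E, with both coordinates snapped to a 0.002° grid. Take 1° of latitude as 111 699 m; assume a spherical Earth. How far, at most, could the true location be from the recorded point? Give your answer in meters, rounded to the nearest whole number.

118 meters

With a 0.002° grid the true value lies within half a step, ±0.002°/2 = ±0.001°, of the stored one.
Latitude error → 0.001 × 111699 = 111.699 m along the meridian.
East–west component at 69.792°: 0.001° × 111699 × cos 69.792° ≈ 0.001 × 38584.1 ≈ 38.5841 m.
The two errors are perpendicular, so the maximum displacement is √(111.699² + 38.5841²) ≈ 118.175 m.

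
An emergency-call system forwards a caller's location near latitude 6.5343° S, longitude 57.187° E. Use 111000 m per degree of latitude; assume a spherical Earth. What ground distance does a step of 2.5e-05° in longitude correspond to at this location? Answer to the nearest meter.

3 meters

2.5e-05° of longitude at 6.5343° is 2.5e-05 × 111000 × cos 6.5343° ≈ 2.5e-05 × 110279 = 2.75697 m.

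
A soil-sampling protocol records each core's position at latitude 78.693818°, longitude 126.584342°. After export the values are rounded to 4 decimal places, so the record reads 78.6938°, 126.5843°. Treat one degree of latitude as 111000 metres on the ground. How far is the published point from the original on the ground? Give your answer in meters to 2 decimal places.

Δlat = 78.693818 − 78.6938 = +0.000018°; Δlon = 126.584342 − 126.5843 = +0.000042°.
N–S: 0.000018° × 111000 m/° = 1.998 m.
East–west at this latitude: 0.000042° × 111000 × cos 78.6938° ≈ 0.000042 × 21761.8 = 0.913996 m.
Combined displacement = (1.998² + 0.913996²)^½ ≈ 2.19713 m.

2.20 meters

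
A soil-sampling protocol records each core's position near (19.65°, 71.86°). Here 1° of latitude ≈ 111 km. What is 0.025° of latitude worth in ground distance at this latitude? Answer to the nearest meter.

2775 meters

0.025° × 111000 m/° = 2775 m.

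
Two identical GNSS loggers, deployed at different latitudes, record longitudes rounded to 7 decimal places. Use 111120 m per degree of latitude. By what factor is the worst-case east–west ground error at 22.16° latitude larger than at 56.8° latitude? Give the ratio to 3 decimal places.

Rounding to 7 decimal places leaves the longitude within ±5e-08° of the true value.
Error at 22.16° = 5e-08° × 111120 × cos 22.16° ≈ 0.005556 × 0.9261 = 0.0051456 m.
At 56.8°: 5e-08° × 111120 × cos 56.8° = 5e-08 × 111120 × 0.5476 ≈ 0.0030423 m.
The ratio reduces to cos 22.16° / cos 56.8° = 0.9261/0.5476 ≈ 1.6914.

1.691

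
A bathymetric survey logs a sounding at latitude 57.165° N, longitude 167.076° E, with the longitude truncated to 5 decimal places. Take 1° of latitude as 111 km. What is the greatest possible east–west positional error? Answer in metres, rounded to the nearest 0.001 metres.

Truncating at 5 decimal places can drop up to a full unit in the last place, so the longitude may be off by as much as 1e-05°.
One degree of longitude at 57.165° is 111000 × cos 57.165° ≈ 111000 × 0.5422 = 60186.6 m.
East–west error: 1e-05° × 60186.6 m/° ≈ 0.601866 m.

0.602 metres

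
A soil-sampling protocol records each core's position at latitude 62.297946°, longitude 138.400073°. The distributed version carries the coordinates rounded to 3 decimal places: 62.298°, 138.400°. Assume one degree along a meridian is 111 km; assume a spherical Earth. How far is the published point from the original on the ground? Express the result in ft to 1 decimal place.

23.2 ft

The latitude changed by -0.000054° and the longitude by +0.000073°.
North–south shift: -0.000054 × 111000 = -5.994 m.
E–W at 62.298°: 0.000073° × 111000 × cos 62.298° = 0.000073 × 111000 × 0.4649 ≈ 3.76687 m.
Distance: √(5.994² + 3.76687²) ≈ 7.07936 m.
In feet: 7.07936 m ÷ 0.3048 ≈ 23.226 ft.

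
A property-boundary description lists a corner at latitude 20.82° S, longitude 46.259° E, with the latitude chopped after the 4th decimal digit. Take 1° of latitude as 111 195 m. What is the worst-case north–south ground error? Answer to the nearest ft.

36 ft

Truncating at 4 decimal places can drop up to a full unit in the last place, so the latitude may be off by as much as 0.0001°.
Along the meridian that is 0.0001° × 111195 m/° = 11.1195 m.
Converting: 11.1195 m × 3.2808 ft/m ≈ 36.481 ft.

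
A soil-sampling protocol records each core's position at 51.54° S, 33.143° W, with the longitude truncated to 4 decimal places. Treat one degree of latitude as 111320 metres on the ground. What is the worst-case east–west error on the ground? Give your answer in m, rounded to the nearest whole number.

Truncating at 4 decimal places can drop up to a full unit in the last place, so the longitude may be off by as much as 0.0001°.
Parallels shrink by cos φ, so at 51.54° a degree of longitude is 111320 × 0.6220 ≈ 69237.5 m.
So at most 0.0001° × 69237.5 ≈ 6.92375 m east–west.

7 m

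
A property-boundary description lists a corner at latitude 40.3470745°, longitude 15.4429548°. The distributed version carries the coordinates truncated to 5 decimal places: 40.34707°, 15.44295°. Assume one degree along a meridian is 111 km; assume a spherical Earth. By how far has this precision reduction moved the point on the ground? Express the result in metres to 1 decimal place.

0.6 metres

The latitude changed by +0.0000045° and the longitude by +0.0000048°.
North–south shift: 0.0000045 × 111000 = 0.4995 m.
E–W at 40.3471°: 0.0000048° × 111000 × cos 40.3471° = 0.0000048 × 111000 × 0.7621 ≈ 0.406066 m.
Hypotenuse of the two orthogonal shifts: √(0.4995² + 0.406066²) = 0.643731 m.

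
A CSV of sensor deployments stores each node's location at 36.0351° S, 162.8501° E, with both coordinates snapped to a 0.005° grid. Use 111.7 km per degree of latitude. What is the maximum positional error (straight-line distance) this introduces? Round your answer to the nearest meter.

359 meters

With a 0.005° grid the true value lies within half a step, ±0.005°/2 = ±0.0025°, of the stored one.
N–S: 0.0025° × 111700 m/° = 279.25 m.
Longitude error → 0.0025 × 111700 × cos 36.0351° = 0.0025 × 111700 × 0.8087 ≈ 225.817 m.
Combining orthogonally: (279.25² + 225.817²)^½ ≈ 359.13 m.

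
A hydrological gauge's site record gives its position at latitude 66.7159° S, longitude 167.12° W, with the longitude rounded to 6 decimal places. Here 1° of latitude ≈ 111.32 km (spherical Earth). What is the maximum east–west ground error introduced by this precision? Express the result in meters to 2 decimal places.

Rounding to 6 decimal places leaves the longitude within ±5e-07° of the true value.
Parallels shrink by cos φ, so at 66.7159° a degree of longitude is 111320 × 0.3953 ≈ 44003.8 m.
East–west error: 5e-07° × 44003.8 m/° ≈ 0.0220019 m.

0.02 meters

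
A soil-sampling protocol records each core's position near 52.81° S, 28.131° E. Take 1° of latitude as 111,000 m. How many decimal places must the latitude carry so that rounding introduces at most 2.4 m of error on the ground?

5

One degree of latitude covers 111000 m.
Rounding to N decimal places gives at most 0.5 × 10⁻ᴺ degrees of error, i.e. 0.5 × 10⁻ᴺ × 111000 m.
Setting 55500 × 10⁻ᴺ ≤ 2.4 gives 10ᴺ ≥ 2.312e+04, i.e. N ≥ 4.36.
N = 4 would give 5.55 m (too coarse); N = 5 gives 0.555 m ≤ 2.4 m.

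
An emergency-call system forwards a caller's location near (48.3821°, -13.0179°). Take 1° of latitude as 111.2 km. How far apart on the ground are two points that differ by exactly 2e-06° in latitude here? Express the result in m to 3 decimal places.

Along a meridian 2e-06° is 2e-06 × 111200 = 0.2224 m.

0.222 m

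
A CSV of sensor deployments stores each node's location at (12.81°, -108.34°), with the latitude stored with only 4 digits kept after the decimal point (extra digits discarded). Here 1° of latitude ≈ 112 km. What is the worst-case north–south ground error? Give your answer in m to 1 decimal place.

Truncating at 4 decimal places can drop up to a full unit in the last place, so the latitude may be off by as much as 0.0001°.
Along the meridian that is 0.0001° × 112000 m/° = 11.2 m.

11.2 m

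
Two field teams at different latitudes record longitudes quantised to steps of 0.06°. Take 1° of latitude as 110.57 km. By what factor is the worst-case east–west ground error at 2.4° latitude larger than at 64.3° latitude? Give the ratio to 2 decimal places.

With a 0.06° grid the true value lies within half a step, ±0.06°/2 = ±0.03°, of the stored one.
At 2.4°: 0.03° × 110570 × cos 2.4° = 0.03 × 110570 × 0.9991 ≈ 3314.2 m.
At 64.3°: 0.03° × 110570 × cos 64.3° = 0.03 × 110570 × 0.4337 ≈ 1438.5 m.
Ratio: 3314.2 / 1438.5 = cos 2.4° / cos 64.3° ≈ 2.3039.

2.30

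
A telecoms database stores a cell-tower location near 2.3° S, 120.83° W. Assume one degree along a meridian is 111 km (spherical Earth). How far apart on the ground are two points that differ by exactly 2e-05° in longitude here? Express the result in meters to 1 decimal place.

At 2.3° a degree of longitude is 111000 × cos 2.3° ≈ 110911 m, so 2e-05° corresponds to 2.21821 m.

2.2 meters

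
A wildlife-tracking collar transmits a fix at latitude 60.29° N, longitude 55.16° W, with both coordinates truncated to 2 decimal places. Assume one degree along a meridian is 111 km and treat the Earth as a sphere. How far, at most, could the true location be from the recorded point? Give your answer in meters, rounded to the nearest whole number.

1239 meters

Truncating at 2 decimal places can drop up to a full unit in the last place, so each coordinate may be off by as much as 0.01°.
N–S: 0.01° × 111000 m/° = 1110 m.
Longitude error → 0.01 × 111000 × cos 60.29° = 0.01 × 111000 × 0.4956 ≈ 550.127 m.
Combining orthogonally: (1110² + 550.127²)^½ ≈ 1238.85 m.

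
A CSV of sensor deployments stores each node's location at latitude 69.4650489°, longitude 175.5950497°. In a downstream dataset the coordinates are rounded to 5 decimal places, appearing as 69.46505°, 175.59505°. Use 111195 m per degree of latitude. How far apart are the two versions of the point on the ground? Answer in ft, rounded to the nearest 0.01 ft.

Δlat = 69.4650489 − 69.46505 = -0.0000011°; Δlon = 175.5950497 − 175.59505 = -0.0000003°.
N–S: -0.0000011° × 111195 m/° = -0.122315 m.
E–W at 69.4651°: -0.0000003° × 111195 × cos 69.4651° = -0.0000003 × 111195 × 0.3508 ≈ -0.0117014 m.
Distance: √(0.122315² + 0.0117014²) ≈ 0.122873 m.
Converting: 0.122873 m × 3.2808 ft/m ≈ 0.40313 ft.

0.40 ft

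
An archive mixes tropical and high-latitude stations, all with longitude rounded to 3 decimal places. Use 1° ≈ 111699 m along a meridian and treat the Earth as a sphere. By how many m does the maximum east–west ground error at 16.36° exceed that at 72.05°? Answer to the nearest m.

Rounding to 3 decimal places leaves the longitude within ±0.0005° of the true value.
At 16.36°: 0.0005° × 111699 × cos 16.36° = 0.0005 × 111699 × 0.9595 ≈ 53.588 m.
Error at 72.05° = 0.0005° × 111699 × cos 72.05° ≈ 55.849 × 0.3082 = 17.212 m.
Difference: 53.588 − 17.212 = 36.376 m.

36 m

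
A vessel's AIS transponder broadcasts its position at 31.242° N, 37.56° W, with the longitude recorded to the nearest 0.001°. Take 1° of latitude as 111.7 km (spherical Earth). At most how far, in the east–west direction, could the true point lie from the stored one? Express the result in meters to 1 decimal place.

47.8 meters

Rounding to 3 decimal places leaves the longitude within ±0.0005° of the true value.
At latitude 31.242° a degree of longitude spans 111700 m × cos 31.242° = 111700 × 0.8550 ≈ 95501.7 m.
So at most 0.0005° × 95501.7 ≈ 47.7509 m east–west.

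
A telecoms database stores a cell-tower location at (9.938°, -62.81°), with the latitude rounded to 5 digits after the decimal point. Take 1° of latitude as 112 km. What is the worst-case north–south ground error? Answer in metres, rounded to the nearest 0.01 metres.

0.56 metres

Rounding to 5 decimal places leaves the latitude within ±5e-06° of the true value.
So the N–S error is at most 5e-06 × 112000 = 0.56 m.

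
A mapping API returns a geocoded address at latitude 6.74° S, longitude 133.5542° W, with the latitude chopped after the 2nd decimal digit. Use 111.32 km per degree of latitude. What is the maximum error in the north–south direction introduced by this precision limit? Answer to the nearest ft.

Truncating at 2 decimal places can drop up to a full unit in the last place, so the latitude may be off by as much as 0.01°.
Along the meridian that is 0.01° × 111320 m/° = 1113.2 m.
Converting: 1113.2 m × 3.2808 ft/m ≈ 3652.2 ft.

3652 ft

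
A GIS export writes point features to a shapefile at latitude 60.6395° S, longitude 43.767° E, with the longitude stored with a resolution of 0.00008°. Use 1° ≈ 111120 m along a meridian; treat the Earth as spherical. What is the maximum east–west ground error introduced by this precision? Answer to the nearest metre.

With a 0.00008° grid the true value lies within half a step, ±0.00008°/2 = ±4e-05°, of the stored one.
One degree of longitude at 60.6395° is 111120 × cos 60.6395° ≈ 111120 × 0.4903 = 54482.5 m.
Maximum E–W displacement: 4e-05 × 54482.5 = 2.1793 m.

2 metres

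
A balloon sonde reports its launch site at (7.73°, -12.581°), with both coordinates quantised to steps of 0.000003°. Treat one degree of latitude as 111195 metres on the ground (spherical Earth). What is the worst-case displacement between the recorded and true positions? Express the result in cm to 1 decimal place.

23.5 cm

With a 0.000003° grid the true value lies within half a step, ±0.000003°/2 = ±1.5e-06°, of the stored one.
North–south component: 1.5e-06° × 111195 = 0.166793 m.
Longitude error → 1.5e-06 × 111195 × cos 7.73° = 1.5e-06 × 111195 × 0.9909 ≈ 0.165277 m.
Combining orthogonally: (0.166793² + 0.165277²)^½ ≈ 0.234811 m.
That is 0.234811 m = 23.481 cm.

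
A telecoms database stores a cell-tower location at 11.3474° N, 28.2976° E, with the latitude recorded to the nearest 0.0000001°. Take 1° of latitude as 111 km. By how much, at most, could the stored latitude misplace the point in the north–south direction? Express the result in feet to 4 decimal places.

0.0182 feet

Rounding to 7 decimal places leaves the latitude within ±5e-08° of the true value.
Along the meridian that is 5e-08° × 111000 m/° = 0.00555 m.
Converting: 0.00555 m × 3.2808 ft/m ≈ 0.018209 ft.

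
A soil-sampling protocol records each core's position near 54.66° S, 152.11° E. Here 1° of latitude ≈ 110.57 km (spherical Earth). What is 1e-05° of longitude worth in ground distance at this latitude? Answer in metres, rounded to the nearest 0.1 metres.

0.6 metres

At 54.66° a degree of longitude is 110570 × cos 54.66° ≈ 63956.7 m, so 1e-05° corresponds to 0.639567 m.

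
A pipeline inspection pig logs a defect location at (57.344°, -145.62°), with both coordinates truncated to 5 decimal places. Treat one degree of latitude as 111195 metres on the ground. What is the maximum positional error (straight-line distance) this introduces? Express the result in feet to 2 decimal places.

4.15 feet

Truncating at 5 decimal places can drop up to a full unit in the last place, so each coordinate may be off by as much as 1e-05°.
North–south component: 1e-05° × 111195 = 1.11195 m.
E–W at 57.344°: 1e-05° × 111195 × cos 57.344° = 1e-05 × 111195 × 0.5396 ≈ 0.600001 m.
The two errors are perpendicular, so the maximum displacement is √(1.11195² + 0.600001²) ≈ 1.2635 m.
In feet: 1.2635 m ÷ 0.3048 ≈ 4.1453 ft.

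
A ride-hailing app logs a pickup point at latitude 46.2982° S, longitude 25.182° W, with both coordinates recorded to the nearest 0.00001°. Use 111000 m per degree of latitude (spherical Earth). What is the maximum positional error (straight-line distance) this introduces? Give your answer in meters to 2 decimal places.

0.67 meters

Rounding to 5 decimal places leaves each coordinate within ±5e-06° of the true value.
Latitude error → 5e-06 × 111000 = 0.555 m along the meridian.
E–W at 46.2982°: 5e-06° × 111000 × cos 46.2982° = 5e-06 × 111000 × 0.6909 ≈ 0.383452 m.
The two errors are perpendicular, so the maximum displacement is √(0.555² + 0.383452²) ≈ 0.674582 m.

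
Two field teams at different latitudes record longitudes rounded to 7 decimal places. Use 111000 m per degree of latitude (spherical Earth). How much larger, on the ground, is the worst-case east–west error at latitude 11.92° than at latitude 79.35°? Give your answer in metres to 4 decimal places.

0.0044 metres

Rounding to 7 decimal places leaves the longitude within ±5e-08° of the true value.
Error at 11.92° = 5e-08° × 111000 × cos 11.92° ≈ 0.00555 × 0.9784 = 0.0054303 m.
At 79.35°: 5e-08° × 111000 × cos 79.35° = 5e-08 × 111000 × 0.1848 ≈ 0.0010257 m.
So the lower-latitude error exceeds the higher by 0.0054303 − 0.0010257 = 0.0044046 m.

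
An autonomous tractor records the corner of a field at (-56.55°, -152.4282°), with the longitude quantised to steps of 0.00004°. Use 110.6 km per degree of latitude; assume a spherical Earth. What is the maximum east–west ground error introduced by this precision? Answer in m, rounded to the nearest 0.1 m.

1.2 m

With a 0.00004° grid the true value lies within half a step, ±0.00004°/2 = ±2e-05°, of the stored one.
Parallels shrink by cos φ, so at 56.55° a degree of longitude is 110600 × 0.5512 ≈ 60963.7 m.
Maximum E–W displacement: 2e-05 × 60963.7 = 1.21927 m.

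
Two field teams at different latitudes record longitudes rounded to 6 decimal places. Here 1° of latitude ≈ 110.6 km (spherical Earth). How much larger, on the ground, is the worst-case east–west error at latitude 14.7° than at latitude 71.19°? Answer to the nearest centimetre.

Rounding to 6 decimal places leaves the longitude within ±5e-07° of the true value.
At 14.7°: 5e-07° × 110600 × cos 14.7° = 5e-07 × 110600 × 0.9673 ≈ 0.05349 m.
At 71.19°: 5e-07° × 110600 × cos 71.19° = 5e-07 × 110600 × 0.3224 ≈ 0.01783 m.
So the lower-latitude error exceeds the higher by 0.05349 − 0.01783 = 0.035659 m.
That is 0.0356595 m = 3.5659 cm.

4 centimetres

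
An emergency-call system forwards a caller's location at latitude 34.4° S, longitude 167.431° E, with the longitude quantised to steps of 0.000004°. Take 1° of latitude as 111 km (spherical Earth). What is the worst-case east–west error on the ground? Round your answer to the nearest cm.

With a 0.000004° grid the true value lies within half a step, ±0.000004°/2 = ±2e-06°, of the stored one.
One degree of longitude at 34.4° is 111000 × cos 34.4° ≈ 111000 × 0.8251 = 91587.6 m.
Maximum E–W displacement: 2e-06 × 91587.6 = 0.183175 m.
That is 0.183175 m = 18.318 cm.

18 cm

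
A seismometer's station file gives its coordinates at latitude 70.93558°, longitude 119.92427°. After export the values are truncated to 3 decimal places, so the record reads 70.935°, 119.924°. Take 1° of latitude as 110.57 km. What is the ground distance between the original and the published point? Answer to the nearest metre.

65 metres

Δlat = 70.93558 − 70.935 = +0.00058°; Δlon = 119.92427 − 119.924 = +0.00027°.
North–south shift: 0.00058 × 110570 = 64.1306 m.
East–west at this latitude: 0.00027° × 110570 × cos 70.935° ≈ 0.00027 × 36116.7 = 9.7515 m.
Distance: √(64.1306² + 9.7515²) ≈ 64.8678 m.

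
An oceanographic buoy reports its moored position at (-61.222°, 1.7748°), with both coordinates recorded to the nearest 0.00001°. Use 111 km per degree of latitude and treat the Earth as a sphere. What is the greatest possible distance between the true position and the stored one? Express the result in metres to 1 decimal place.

Rounding to 5 decimal places leaves each coordinate within ±5e-06° of the true value.
North–south component: 5e-06° × 111000 = 0.555 m.
E–W at 61.222°: 5e-06° × 111000 × cos 61.222° = 5e-06 × 111000 × 0.4814 ≈ 0.267187 m.
Worst case both components are at the extreme and orthogonal: √(0.555² + 0.267187²) ≈ 0.615966 m.

0.6 metres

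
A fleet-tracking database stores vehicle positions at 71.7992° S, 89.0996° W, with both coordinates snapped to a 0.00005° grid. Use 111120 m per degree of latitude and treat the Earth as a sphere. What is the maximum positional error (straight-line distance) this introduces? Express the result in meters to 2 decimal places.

2.91 meters

With a 0.00005° grid the true value lies within half a step, ±0.00005°/2 = ±2.5e-05°, of the stored one.
N–S: 2.5e-05° × 111120 m/° = 2.778 m.
Longitude error → 2.5e-05 × 111120 × cos 71.7992° = 2.5e-05 × 111120 × 0.3123 ≈ 0.867703 m.
Combining orthogonally: (2.778² + 0.867703²)^½ ≈ 2.91036 m.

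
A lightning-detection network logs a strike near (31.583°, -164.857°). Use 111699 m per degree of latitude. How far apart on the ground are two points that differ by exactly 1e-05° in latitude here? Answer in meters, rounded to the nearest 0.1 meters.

1.1 meters

1e-05° × 111699 m/° = 1.11699 m.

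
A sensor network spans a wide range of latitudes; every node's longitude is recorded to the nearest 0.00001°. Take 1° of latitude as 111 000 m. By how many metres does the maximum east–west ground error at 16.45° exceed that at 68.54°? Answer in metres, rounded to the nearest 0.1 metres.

Rounding to 5 decimal places leaves the longitude within ±5e-06° of the true value.
At 16.45°: 5e-06° × 111000 × cos 16.45° = 5e-06 × 111000 × 0.9591 ≈ 0.53228 m.
Error at 68.54° = 5e-06° × 111000 × cos 68.54° ≈ 0.555 × 0.3659 = 0.20305 m.
Difference: 0.53228 − 0.20305 = 0.32923 m.

0.3 metres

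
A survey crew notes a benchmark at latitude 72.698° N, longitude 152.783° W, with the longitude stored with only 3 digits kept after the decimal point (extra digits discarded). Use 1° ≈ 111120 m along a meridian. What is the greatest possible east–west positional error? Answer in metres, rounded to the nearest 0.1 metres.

33.0 metres

Truncating at 3 decimal places can drop up to a full unit in the last place, so the longitude may be off by as much as 0.001°.
Parallels shrink by cos φ, so at 72.698° a degree of longitude is 111120 × 0.2974 ≈ 33048 m.
So at most 0.001° × 33048 ≈ 33.048 m east–west.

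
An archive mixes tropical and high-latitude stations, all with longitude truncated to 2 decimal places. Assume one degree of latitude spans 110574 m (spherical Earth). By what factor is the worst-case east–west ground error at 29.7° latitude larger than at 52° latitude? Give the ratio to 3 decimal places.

Truncating at 2 decimal places can drop up to a full unit in the last place, so the longitude may be off by as much as 0.01°.
Error at 29.7° = 0.01° × 110574 × cos 29.7° ≈ 1105.7 × 0.8686 = 960.48 m.
Error at 52° = 0.01° × 110574 × cos 52° ≈ 1105.7 × 0.6157 = 680.76 m.
Ratio: 960.48 / 680.76 = cos 29.7° / cos 52° ≈ 1.4109.

1.411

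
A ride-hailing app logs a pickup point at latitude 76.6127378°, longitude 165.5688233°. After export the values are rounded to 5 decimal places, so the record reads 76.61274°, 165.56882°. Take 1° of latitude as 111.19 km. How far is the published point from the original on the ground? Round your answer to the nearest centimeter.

26 centimeters

The latitude changed by -0.0000022° and the longitude by +0.0000033°.
North–south shift: -0.0000022 × 111190 = -0.244618 m.
East–west at this latitude: 0.0000033° × 111190 × cos 76.6127° ≈ 0.0000033 × 25744 = 0.0849552 m.
Distance: √(0.244618² + 0.0849552²) ≈ 0.25895 m.
That is 0.25895 m = 25.895 cm.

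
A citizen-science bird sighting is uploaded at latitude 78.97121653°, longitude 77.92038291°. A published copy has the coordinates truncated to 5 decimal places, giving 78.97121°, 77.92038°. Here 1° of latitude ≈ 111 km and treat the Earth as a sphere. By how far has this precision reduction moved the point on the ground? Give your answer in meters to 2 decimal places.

0.73 meters

The latitude changed by +0.00000653° and the longitude by +0.00000291°.
N–S: 0.00000653° × 111000 m/° = 0.72483 m.
East–west at this latitude: 0.00000291° × 111000 × cos 78.9712° ≈ 0.00000291 × 21234.5 = 0.0617925 m.
Distance: √(0.72483² + 0.0617925²) ≈ 0.727459 m.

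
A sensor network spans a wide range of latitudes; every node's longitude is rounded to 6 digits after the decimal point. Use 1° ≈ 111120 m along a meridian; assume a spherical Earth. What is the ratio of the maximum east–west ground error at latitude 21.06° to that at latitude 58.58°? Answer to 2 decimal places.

1.79

Rounding to 6 decimal places leaves the longitude within ±5e-07° of the true value.
Error at 21.06° = 5e-07° × 111120 × cos 21.06° ≈ 0.05556 × 0.9332 = 0.051849 m.
Error at 58.58° = 5e-07° × 111120 × cos 58.58° ≈ 0.05556 × 0.5213 = 0.028964 m.
The ratio reduces to cos 21.06° / cos 58.58° = 0.9332/0.5213 ≈ 1.7901.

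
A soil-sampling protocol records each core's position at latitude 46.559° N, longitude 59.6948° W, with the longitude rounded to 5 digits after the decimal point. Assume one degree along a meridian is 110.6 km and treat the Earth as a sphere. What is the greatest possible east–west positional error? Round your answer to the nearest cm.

38 cm

Rounding to 5 decimal places leaves the longitude within ±5e-06° of the true value.
Parallels shrink by cos φ, so at 46.559° a degree of longitude is 110600 × 0.6876 ≈ 76049.4 m.
So at most 5e-06° × 76049.4 ≈ 0.380247 m east–west.
That is 0.380247 m = 38.025 cm.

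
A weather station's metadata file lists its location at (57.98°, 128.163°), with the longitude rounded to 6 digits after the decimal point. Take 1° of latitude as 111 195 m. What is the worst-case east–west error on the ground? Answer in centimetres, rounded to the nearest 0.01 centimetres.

2.95 centimetres

Rounding to 6 decimal places leaves the longitude within ±5e-07° of the true value.
One degree of longitude at 57.98° is 111195 × cos 57.98° ≈ 111195 × 0.5302 = 58957.3 m.
So at most 5e-07° × 58957.3 ≈ 0.0294786 m east–west.
That is 0.0294786 m = 2.9479 cm.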